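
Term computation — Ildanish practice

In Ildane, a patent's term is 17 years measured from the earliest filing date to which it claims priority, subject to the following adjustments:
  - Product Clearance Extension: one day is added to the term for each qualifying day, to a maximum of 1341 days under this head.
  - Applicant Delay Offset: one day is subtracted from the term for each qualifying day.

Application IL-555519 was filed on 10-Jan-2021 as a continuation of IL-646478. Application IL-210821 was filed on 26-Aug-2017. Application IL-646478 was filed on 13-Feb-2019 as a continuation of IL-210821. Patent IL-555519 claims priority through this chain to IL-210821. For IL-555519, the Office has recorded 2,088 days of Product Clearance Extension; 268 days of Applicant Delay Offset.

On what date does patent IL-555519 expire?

2037-08-03

Earliest priority filing: 26 August 2017.
Base term: 26 August 2017 + 17 years → 26 August 2034.
Product Clearance Extension: 2088 days claimed exceeds the 1341-day cap, so +1341 days → 28 April 2038.
Applicant Delay Offset: −268 days → 3 August 2037.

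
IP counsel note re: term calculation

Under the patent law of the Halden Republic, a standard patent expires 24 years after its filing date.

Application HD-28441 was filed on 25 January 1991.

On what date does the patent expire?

Filing date + 24 years → 25 January 2015.

2015-01-25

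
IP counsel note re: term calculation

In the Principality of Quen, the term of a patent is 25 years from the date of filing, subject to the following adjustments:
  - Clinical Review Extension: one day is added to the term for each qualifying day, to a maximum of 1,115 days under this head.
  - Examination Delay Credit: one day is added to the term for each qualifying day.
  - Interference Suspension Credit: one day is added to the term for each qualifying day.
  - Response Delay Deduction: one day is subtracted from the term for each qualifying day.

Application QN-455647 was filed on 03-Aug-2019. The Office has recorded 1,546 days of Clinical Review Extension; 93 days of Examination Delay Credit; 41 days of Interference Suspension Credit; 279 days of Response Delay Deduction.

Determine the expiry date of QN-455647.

March 31, 2047

Base term: filing date + 25 years → 3 August 2044.
Clinical Review Extension: 1546 days claimed exceeds the 1115-day cap, so +1115 days → 23 August 2047.
Examination Delay Credit: +93 days → 24 November 2047.
Interference Suspension Credit: +41 days → 4 January 2048.
Response Delay Deduction: −279 days → 31 March 2047.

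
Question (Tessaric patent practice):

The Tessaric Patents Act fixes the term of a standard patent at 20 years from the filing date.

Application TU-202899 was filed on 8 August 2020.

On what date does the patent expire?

August 8, 2040

Filing date + 20 years → 8 August 2040.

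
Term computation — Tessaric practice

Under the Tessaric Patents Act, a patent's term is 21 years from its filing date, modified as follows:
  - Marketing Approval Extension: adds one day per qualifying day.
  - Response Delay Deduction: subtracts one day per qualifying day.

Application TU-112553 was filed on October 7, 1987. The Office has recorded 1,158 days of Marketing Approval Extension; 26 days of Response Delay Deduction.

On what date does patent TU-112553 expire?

Base term: filing date + 21 years → 7 October 2008.
Marketing Approval Extension: +1158 days → 9 December 2011.
Response Delay Deduction: −26 days → 13 November 2011.

November 13, 2011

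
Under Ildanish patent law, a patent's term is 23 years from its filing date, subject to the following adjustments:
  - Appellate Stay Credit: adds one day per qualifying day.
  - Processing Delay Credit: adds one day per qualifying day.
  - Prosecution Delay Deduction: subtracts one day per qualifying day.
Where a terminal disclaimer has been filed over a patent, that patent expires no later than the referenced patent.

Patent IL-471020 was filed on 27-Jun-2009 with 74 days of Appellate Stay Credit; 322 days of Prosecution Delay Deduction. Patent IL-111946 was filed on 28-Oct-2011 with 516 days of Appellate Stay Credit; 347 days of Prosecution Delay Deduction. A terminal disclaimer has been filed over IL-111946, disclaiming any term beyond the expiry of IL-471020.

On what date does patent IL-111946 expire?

2031-10-23

Natural term of IL-111946:
  Base: filing + 23 years → 28 October 2034.
  Appellate Stay Credit: +516 days → 27 March 2036.
  Prosecution Delay Deduction: −347 days → 15 April 2035.
Expiry of referenced patent IL-471020:
  Base: filing + 23 years → 27 June 2032.
  Appellate Stay Credit: +74 days → 9 September 2032.
  Prosecution Delay Deduction: −322 days → 23 October 2031.
Terminal disclaimer: IL-111946 expires on the earlier of 15 April 2035 and 23 October 2031.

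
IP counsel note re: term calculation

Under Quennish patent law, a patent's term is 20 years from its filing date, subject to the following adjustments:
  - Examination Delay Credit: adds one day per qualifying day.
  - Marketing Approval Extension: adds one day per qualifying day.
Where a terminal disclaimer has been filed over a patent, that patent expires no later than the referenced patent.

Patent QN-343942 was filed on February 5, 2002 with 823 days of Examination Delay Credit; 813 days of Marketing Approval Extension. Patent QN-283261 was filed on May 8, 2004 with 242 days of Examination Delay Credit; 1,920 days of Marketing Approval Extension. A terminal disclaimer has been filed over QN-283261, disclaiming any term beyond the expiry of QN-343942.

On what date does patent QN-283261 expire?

2026-07-30

Natural term of QN-283261:
  Base: filing + 20 years → 8 May 2024.
  Examination Delay Credit: +242 days → 5 January 2025.
  Marketing Approval Extension: +1920 days → 9 April 2030.
Expiry of referenced patent QN-343942:
  Base: filing + 20 years → 5 February 2022.
  Examination Delay Credit: +823 days → 8 May 2024.
  Marketing Approval Extension: +813 days → 30 July 2026.
Terminal disclaimer: QN-283261 expires on the earlier of 9 April 2030 and 30 July 2026.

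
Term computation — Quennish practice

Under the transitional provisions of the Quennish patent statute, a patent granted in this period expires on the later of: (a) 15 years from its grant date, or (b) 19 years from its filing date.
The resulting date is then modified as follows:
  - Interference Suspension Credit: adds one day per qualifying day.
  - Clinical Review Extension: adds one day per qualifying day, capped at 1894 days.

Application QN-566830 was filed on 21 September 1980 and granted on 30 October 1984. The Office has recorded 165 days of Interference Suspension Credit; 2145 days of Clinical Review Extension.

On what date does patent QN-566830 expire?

2005-06-19

(a) grant + 15 years → 30 October 1999.
(b) filing + 19 years → 21 September 1999.
Later of the two: 30 October 1999.
Interference Suspension Credit: +165 days → 12 April 2000.
Clinical Review Extension: 2145 days claimed exceeds the 1894-day cap, so +1894 days → 19 June 2005.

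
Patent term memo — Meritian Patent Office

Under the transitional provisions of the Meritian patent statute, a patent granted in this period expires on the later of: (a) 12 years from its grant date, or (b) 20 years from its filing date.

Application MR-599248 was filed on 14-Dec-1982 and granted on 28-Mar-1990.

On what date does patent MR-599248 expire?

December 14, 2002

(a) grant + 12 years → 28 March 2002.
(b) filing + 20 years → 14 December 2002.
Later of the two: 14 December 2002.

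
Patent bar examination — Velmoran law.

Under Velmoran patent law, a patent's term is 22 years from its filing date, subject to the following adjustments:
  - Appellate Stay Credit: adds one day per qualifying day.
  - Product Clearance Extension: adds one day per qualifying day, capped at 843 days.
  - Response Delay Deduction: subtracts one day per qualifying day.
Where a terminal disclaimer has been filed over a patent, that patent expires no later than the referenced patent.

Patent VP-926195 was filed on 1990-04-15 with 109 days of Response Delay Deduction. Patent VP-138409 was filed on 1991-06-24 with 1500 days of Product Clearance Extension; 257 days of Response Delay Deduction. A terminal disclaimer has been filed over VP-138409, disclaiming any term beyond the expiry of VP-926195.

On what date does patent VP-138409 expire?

December 28, 2011

Natural term of VP-138409:
  Base: filing + 22 years → 24 June 2013.
  Product Clearance Extension: 1500 days claimed exceeds the 843-day cap, so +843 days → 15 October 2015.
  Response Delay Deduction: −257 days → 31 January 2015.
Expiry of referenced patent VP-926195:
  Base: filing + 22 years → 15 April 2012.
  Response Delay Deduction: −109 days → 28 December 2011.
Terminal disclaimer: VP-138409 expires on the earlier of 31 January 2015 and 28 December 2011.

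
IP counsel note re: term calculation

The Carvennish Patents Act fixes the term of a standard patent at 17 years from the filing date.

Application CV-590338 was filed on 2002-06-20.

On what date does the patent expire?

Filing date + 17 years → 20 June 2019.

2019-06-20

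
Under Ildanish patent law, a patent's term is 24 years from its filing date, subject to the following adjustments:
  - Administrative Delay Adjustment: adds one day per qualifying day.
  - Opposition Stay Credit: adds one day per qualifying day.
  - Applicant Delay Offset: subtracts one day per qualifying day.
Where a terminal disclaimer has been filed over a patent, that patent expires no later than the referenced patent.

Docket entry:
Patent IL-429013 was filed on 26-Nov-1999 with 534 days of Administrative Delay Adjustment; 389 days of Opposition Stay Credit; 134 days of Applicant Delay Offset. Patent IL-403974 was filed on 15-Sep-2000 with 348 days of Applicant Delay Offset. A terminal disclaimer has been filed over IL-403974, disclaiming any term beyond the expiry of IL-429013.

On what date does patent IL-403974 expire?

2023-10-03

Natural term of IL-403974:
  Base: filing + 24 years → 15 September 2024.
  Applicant Delay Offset: −348 days → 3 October 2023.
Expiry of referenced patent IL-429013:
  Base: filing + 24 years → 26 November 2023.
  Administrative Delay Adjustment: +534 days → 13 May 2025.
  Opposition Stay Credit: +389 days → 6 June 2026.
  Applicant Delay Offset: −134 days → 23 January 2026.
Terminal disclaimer: IL-403974 expires on the earlier of 3 October 2023 and 23 January 2026.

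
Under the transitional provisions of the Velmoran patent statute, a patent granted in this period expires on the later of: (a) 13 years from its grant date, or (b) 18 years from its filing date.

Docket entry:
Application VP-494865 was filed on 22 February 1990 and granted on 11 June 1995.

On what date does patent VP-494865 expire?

(a) grant + 13 years → 11 June 2008.
(b) filing + 18 years → 22 February 2008.
Later of the two: 11 June 2008.

2008-06-11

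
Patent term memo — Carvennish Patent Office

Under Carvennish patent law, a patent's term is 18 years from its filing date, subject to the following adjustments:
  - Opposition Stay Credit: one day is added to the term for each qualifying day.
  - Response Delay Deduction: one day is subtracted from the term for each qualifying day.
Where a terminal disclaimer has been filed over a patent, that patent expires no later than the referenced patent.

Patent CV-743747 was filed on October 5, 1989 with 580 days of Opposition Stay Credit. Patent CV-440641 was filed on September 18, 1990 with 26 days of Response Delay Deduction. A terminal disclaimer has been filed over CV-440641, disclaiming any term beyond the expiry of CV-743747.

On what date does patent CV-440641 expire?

Natural term of CV-440641:
  Base: filing + 18 years → 18 September 2008.
  Response Delay Deduction: −26 days → 23 August 2008.
Expiry of referenced patent CV-743747:
  Base: filing + 18 years → 5 October 2007.
  Opposition Stay Credit: +580 days → 7 May 2009.
Terminal disclaimer: CV-440641 expires on the earlier of 23 August 2008 and 7 May 2009.

2008-08-23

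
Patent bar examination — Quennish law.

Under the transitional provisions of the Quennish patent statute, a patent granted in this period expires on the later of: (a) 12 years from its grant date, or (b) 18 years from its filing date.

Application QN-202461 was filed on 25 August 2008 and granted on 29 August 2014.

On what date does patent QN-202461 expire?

(a) grant + 12 years → 29 August 2026.
(b) filing + 18 years → 25 August 2026.
Later of the two: 29 August 2026.

August 29, 2026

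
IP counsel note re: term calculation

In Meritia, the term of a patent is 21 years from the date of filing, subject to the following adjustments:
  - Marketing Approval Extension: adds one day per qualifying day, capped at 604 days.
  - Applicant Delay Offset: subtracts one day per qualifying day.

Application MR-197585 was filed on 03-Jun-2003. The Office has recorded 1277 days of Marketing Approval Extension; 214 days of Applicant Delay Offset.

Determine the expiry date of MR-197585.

2025-06-28

Base term: filing date + 21 years → 3 June 2024.
Marketing Approval Extension: 1277 days claimed exceeds the 604-day cap, so +604 days → 28 January 2026.
Applicant Delay Offset: −214 days → 28 June 2025.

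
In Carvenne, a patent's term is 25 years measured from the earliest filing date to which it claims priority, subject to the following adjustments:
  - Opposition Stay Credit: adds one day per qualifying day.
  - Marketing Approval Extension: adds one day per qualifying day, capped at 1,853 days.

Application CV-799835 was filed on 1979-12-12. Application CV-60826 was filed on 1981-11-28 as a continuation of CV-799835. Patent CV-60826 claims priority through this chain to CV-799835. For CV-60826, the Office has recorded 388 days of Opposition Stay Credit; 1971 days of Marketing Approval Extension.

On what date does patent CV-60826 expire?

2011-01-31

Earliest priority filing: 12 December 1979.
Base term: 12 December 1979 + 25 years → 12 December 2004.
Opposition Stay Credit: +388 days → 4 January 2006.
Marketing Approval Extension: 1971 days claimed exceeds the 1853-day cap, so +1853 days → 31 January 2011.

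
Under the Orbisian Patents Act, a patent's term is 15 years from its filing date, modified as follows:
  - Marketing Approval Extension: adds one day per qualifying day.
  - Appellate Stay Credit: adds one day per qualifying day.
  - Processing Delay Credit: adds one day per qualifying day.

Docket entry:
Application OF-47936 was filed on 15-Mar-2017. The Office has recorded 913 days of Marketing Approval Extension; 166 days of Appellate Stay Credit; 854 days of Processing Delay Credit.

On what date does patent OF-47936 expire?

Base term: filing date + 15 years → 15 March 2032.
Marketing Approval Extension: +913 days → 14 September 2034.
Appellate Stay Credit: +166 days → 27 February 2035.
Processing Delay Credit: +854 days → 30 June 2037.

2037-06-30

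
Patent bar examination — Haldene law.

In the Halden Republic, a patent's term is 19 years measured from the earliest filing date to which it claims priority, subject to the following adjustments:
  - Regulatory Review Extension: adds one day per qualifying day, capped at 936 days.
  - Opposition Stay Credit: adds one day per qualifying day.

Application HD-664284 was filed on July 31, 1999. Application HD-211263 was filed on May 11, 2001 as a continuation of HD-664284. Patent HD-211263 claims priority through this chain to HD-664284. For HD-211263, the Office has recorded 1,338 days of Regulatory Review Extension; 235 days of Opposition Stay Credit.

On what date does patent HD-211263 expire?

October 14, 2021

Earliest priority filing: 31 July 1999.
Base term: 31 July 1999 + 19 years → 31 July 2018.
Regulatory Review Extension: 1338 days claimed exceeds the 936-day cap, so +936 days → 21 February 2021.
Opposition Stay Credit: +235 days → 14 October 2021.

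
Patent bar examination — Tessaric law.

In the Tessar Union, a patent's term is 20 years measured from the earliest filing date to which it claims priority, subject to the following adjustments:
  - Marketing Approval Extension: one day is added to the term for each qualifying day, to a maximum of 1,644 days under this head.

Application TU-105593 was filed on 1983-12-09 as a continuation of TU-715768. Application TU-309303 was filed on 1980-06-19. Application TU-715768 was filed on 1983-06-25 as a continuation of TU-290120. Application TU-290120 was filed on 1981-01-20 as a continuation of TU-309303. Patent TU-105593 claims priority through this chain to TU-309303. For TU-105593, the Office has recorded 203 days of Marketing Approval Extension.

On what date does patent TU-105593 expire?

Earliest priority filing: 19 June 1980.
Base term: 19 June 1980 + 20 years → 19 June 2000.
Marketing Approval Extension: 203 days (within the 1644-day cap) → +203 days → 8 January 2001.

January 8, 2001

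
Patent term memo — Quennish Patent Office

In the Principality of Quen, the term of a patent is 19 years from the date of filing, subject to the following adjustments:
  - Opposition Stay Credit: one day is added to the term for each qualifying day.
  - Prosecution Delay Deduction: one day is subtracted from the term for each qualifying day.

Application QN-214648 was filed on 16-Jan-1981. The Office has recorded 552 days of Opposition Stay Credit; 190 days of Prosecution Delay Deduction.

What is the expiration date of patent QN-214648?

2001-01-12

Base term: filing date + 19 years → 16 January 2000.
Opposition Stay Credit: +552 days → 21 July 2001.
Prosecution Delay Deduction: −190 days → 12 January 2001.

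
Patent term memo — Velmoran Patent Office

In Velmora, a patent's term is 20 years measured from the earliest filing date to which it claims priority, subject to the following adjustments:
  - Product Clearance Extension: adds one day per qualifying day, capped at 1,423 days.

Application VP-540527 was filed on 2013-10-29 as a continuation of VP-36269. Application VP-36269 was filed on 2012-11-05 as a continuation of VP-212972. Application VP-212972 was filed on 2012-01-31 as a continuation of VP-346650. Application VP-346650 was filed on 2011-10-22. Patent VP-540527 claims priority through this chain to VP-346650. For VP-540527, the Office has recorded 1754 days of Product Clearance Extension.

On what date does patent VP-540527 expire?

Earliest priority filing: 22 October 2011.
Base term: 22 October 2011 + 20 years → 22 October 2031.
Product Clearance Extension: 1754 days claimed exceeds the 1423-day cap, so +1423 days → 14 September 2035.

September 14, 2035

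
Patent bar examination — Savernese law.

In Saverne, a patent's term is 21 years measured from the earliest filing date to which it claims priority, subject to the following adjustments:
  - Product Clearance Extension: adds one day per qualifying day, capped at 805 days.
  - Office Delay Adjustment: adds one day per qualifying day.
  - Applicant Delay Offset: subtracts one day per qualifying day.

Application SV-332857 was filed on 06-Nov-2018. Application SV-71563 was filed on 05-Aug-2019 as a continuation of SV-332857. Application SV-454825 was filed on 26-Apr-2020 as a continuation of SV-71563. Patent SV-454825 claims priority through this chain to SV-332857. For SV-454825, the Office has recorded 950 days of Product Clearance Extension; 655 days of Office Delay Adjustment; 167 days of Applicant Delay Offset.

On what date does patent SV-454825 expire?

Earliest priority filing: 6 November 2018.
Base term: 6 November 2018 + 21 years → 6 November 2039.
Product Clearance Extension: 950 days claimed exceeds the 805-day cap, so +805 days → 19 January 2042.
Office Delay Adjustment: +655 days → 5 November 2043.
Applicant Delay Offset: −167 days → 22 May 2043.

May 22, 2043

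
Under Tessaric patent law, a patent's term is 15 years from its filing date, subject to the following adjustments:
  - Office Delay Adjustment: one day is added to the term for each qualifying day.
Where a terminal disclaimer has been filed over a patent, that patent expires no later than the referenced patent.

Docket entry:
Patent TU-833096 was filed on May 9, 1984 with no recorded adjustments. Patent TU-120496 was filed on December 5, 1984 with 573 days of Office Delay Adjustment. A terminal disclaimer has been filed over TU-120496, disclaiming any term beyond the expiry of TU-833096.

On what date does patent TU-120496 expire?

May 9, 1999

Natural term of TU-120496:
  Base: filing + 15 years → 5 December 1999.
  Office Delay Adjustment: +573 days → 30 June 2001.
Expiry of referenced patent TU-833096:
  Base: filing + 15 years → 9 May 1999.
Terminal disclaimer: TU-120496 expires on the earlier of 30 June 2001 and 9 May 1999.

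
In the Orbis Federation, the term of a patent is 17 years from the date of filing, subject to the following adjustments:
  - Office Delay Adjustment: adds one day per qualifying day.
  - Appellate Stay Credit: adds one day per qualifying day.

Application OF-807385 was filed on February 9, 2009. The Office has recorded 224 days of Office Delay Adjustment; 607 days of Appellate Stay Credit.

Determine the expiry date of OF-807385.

Base term: filing date + 17 years → 9 February 2026.
Office Delay Adjustment: +224 days → 21 September 2026.
Appellate Stay Credit: +607 days → 20 May 2028.

May 20, 2028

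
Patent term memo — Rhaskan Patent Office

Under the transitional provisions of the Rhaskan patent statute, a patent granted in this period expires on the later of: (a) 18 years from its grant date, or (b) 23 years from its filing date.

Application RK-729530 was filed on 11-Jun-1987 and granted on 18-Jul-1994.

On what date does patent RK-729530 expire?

2012-07-18

(a) grant + 18 years → 18 July 2012.
(b) filing + 23 years → 11 June 2010.
Later of the two: 18 July 2012.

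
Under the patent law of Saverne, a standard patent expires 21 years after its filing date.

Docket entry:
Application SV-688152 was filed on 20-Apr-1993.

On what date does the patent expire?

Filing date + 21 years → 20 April 2014.

April 20, 2014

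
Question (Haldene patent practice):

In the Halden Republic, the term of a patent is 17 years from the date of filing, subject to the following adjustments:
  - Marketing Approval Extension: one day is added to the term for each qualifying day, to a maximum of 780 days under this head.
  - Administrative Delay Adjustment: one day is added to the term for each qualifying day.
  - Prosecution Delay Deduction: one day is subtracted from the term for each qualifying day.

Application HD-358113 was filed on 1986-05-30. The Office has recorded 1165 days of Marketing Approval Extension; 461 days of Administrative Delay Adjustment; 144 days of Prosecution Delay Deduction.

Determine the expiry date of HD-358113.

May 31, 2006

Base term: filing date + 17 years → 30 May 2003.
Marketing Approval Extension: 1165 days claimed exceeds the 780-day cap, so +780 days → 18 July 2005.
Administrative Delay Adjustment: +461 days → 22 October 2006.
Prosecution Delay Deduction: −144 days → 31 May 2006.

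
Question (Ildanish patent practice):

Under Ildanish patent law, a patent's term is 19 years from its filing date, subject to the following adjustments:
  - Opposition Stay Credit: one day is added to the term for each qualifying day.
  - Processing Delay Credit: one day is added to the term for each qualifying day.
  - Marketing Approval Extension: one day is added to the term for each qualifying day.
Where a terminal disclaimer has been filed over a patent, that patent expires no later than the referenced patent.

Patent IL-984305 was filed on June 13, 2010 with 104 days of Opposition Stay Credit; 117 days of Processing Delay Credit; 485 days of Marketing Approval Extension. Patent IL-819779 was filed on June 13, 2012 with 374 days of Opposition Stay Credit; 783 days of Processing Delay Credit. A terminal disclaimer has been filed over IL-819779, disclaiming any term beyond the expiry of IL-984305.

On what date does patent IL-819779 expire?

Natural term of IL-819779:
  Base: filing + 19 years → 13 June 2031.
  Opposition Stay Credit: +374 days → 21 June 2032.
  Processing Delay Credit: +783 days → 13 August 2034.
Expiry of referenced patent IL-984305:
  Base: filing + 19 years → 13 June 2029.
  Opposition Stay Credit: +104 days → 25 September 2029.
  Processing Delay Credit: +117 days → 20 January 2030.
  Marketing Approval Extension: +485 days → 20 May 2031.
Terminal disclaimer: IL-819779 expires on the earlier of 13 August 2034 and 20 May 2031.

May 20, 2031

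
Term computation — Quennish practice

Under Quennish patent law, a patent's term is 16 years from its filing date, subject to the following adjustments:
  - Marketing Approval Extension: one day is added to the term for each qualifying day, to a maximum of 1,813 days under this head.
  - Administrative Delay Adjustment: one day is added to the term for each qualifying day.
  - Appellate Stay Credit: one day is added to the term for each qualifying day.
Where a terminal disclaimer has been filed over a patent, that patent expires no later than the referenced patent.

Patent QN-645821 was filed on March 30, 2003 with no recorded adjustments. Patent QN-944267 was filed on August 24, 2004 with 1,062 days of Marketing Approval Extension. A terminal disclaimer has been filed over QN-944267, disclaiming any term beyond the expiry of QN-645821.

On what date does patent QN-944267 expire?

Natural term of QN-944267:
  Base: filing + 16 years → 24 August 2020.
  Marketing Approval Extension: 1062 days (within the 1813-day cap) → +1062 days → 22 July 2023.
Expiry of referenced patent QN-645821:
  Base: filing + 16 years → 30 March 2019.
Terminal disclaimer: QN-944267 expires on the earlier of 22 July 2023 and 30 March 2019.

March 30, 2019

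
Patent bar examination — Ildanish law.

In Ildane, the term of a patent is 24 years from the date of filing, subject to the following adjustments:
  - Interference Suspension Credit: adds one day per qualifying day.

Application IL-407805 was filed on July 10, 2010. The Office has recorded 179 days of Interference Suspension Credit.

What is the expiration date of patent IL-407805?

Base term: filing date + 24 years → 10 July 2034.
Interference Suspension Credit: +179 days → 5 January 2035.

2035-01-05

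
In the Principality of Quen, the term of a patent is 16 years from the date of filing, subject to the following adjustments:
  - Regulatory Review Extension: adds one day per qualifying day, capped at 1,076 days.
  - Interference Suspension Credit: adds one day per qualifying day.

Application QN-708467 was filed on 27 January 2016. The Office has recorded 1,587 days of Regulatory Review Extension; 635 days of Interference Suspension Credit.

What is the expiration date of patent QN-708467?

Base term: filing date + 16 years → 27 January 2032.
Regulatory Review Extension: 1587 days claimed exceeds the 1076-day cap, so +1076 days → 7 January 2035.
Interference Suspension Credit: +635 days → 3 October 2036.

October 3, 2036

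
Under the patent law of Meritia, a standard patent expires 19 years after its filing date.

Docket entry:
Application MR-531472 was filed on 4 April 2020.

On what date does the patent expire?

Filing date + 19 years → 4 April 2039.

April 4, 2039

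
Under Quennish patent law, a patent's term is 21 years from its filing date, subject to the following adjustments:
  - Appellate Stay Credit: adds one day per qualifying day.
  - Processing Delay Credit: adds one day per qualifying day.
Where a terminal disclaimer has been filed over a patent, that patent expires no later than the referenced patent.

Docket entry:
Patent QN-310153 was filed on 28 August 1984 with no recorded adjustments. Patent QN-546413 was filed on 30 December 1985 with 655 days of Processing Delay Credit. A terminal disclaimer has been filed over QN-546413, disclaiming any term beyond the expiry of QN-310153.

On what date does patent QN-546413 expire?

Natural term of QN-546413:
  Base: filing + 21 years → 30 December 2006.
  Processing Delay Credit: +655 days → 15 October 2008.
Expiry of referenced patent QN-310153:
  Base: filing + 21 years → 28 August 2005.
Terminal disclaimer: QN-546413 expires on the earlier of 15 October 2008 and 28 August 2005.

2005-08-28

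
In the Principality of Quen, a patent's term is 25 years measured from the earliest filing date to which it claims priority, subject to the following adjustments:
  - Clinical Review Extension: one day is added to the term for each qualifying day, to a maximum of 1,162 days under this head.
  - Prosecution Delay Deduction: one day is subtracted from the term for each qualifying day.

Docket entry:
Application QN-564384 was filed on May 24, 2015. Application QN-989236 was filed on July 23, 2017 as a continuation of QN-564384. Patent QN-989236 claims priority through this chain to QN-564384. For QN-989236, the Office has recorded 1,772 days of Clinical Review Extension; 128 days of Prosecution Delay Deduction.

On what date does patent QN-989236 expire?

Earliest priority filing: 24 May 2015.
Base term: 24 May 2015 + 25 years → 24 May 2040.
Clinical Review Extension: 1772 days claimed exceeds the 1162-day cap, so +1162 days → 30 July 2043.
Prosecution Delay Deduction: −128 days → 24 March 2043.

2043-03-24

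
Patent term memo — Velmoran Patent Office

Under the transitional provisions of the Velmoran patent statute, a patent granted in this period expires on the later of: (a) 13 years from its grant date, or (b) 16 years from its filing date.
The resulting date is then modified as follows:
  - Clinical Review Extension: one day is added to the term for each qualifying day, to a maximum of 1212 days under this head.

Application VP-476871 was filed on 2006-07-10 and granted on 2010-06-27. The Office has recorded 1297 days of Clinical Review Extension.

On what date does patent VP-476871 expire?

(a) grant + 13 years → 27 June 2023.
(b) filing + 16 years → 10 July 2022.
Later of the two: 27 June 2023.
Clinical Review Extension: 1297 days claimed exceeds the 1212-day cap, so +1212 days → 21 October 2026.

2026-10-21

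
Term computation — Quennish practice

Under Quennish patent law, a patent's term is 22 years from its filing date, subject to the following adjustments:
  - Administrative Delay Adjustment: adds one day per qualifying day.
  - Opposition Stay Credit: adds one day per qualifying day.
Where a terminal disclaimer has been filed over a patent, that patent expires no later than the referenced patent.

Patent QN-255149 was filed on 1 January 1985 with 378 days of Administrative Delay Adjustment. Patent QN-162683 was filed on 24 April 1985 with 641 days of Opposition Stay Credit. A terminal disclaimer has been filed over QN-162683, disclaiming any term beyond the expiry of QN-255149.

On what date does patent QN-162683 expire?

January 14, 2008

Natural term of QN-162683:
  Base: filing + 22 years → 24 April 2007.
  Opposition Stay Credit: +641 days → 24 January 2009.
Expiry of referenced patent QN-255149:
  Base: filing + 22 years → 1 January 2007.
  Administrative Delay Adjustment: +378 days → 14 January 2008.
Terminal disclaimer: QN-162683 expires on the earlier of 24 January 2009 and 14 January 2008.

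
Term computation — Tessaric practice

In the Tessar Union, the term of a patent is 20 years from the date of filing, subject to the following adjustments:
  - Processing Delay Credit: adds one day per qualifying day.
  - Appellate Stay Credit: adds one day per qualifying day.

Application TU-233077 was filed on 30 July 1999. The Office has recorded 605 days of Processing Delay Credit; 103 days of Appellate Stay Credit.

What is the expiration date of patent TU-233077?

Base term: filing date + 20 years → 30 July 2019.
Processing Delay Credit: +605 days → 26 March 2021.
Appellate Stay Credit: +103 days → 7 July 2021.

July 7, 2021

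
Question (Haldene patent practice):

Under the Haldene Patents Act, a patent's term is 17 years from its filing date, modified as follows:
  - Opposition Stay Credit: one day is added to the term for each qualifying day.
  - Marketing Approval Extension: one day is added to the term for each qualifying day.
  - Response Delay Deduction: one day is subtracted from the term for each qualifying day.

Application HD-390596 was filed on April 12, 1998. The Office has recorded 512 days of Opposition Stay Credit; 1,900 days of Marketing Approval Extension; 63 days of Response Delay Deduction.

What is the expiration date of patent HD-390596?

Base term: filing date + 17 years → 12 April 2015.
Opposition Stay Credit: +512 days → 5 September 2016.
Marketing Approval Extension: +1900 days → 18 November 2021.
Response Delay Deduction: −63 days → 16 September 2021.

2021-09-16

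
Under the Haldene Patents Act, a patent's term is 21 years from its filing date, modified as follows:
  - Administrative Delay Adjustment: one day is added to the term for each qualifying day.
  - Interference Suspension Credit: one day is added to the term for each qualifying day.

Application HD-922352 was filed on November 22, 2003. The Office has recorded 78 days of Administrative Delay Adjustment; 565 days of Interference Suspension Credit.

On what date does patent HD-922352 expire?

Base term: filing date + 21 years → 22 November 2024.
Administrative Delay Adjustment: +78 days → 8 February 2025.
Interference Suspension Credit: +565 days → 27 August 2026.

August 27, 2026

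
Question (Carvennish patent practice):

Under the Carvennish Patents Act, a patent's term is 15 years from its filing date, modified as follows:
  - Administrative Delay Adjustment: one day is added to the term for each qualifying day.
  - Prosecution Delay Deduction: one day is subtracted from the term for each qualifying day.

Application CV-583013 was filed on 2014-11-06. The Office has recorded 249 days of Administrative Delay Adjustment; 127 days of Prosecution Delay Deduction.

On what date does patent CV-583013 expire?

2030-03-08

Base term: filing date + 15 years → 6 November 2029.
Administrative Delay Adjustment: +249 days → 13 July 2030.
Prosecution Delay Deduction: −127 days → 8 March 2030.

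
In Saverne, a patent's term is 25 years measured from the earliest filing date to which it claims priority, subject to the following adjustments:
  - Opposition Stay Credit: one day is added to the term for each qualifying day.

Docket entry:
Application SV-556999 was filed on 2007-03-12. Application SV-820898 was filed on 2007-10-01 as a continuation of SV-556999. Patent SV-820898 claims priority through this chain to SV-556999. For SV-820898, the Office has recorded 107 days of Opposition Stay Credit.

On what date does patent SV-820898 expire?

2032-06-27

Earliest priority filing: 12 March 2007.
Base term: 12 March 2007 + 25 years → 12 March 2032.
Opposition Stay Credit: +107 days → 27 June 2032.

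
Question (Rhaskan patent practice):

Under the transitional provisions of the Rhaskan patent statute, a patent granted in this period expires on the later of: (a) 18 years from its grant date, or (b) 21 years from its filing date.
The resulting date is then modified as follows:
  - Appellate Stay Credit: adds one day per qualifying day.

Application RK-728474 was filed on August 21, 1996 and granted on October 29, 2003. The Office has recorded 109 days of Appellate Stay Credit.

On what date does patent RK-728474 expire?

(a) grant + 18 years → 29 October 2021.
(b) filing + 21 years → 21 August 2017.
Later of the two: 29 October 2021.
Appellate Stay Credit: +109 days → 15 February 2022.

February 15, 2022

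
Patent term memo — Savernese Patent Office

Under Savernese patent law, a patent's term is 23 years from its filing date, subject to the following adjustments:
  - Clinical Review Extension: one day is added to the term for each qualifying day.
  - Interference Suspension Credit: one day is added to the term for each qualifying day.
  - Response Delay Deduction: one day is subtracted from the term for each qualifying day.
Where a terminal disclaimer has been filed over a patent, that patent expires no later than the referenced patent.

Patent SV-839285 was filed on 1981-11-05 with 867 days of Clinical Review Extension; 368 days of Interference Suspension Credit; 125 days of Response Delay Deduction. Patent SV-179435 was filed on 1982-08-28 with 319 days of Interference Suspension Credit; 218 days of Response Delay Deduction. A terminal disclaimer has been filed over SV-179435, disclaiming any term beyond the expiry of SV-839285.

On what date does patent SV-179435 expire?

2005-12-07

Natural term of SV-179435:
  Base: filing + 23 years → 28 August 2005.
  Interference Suspension Credit: +319 days → 13 July 2006.
  Response Delay Deduction: −218 days → 7 December 2005.
Expiry of referenced patent SV-839285:
  Base: filing + 23 years → 5 November 2004.
  Clinical Review Extension: +867 days → 22 March 2007.
  Interference Suspension Credit: +368 days → 24 March 2008.
  Response Delay Deduction: −125 days → 20 November 2007.
Terminal disclaimer: SV-179435 expires on the earlier of 7 December 2005 and 20 November 2007.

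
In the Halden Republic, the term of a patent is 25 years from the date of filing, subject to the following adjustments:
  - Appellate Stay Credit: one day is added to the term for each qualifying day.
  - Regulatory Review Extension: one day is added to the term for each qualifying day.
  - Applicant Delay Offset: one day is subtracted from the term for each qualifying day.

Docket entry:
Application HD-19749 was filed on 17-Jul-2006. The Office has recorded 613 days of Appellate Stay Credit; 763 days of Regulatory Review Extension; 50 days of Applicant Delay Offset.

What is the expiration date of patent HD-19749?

Base term: filing date + 25 years → 17 July 2031.
Appellate Stay Credit: +613 days → 21 March 2033.
Regulatory Review Extension: +763 days → 23 April 2035.
Applicant Delay Offset: −50 days → 4 March 2035.

2035-03-04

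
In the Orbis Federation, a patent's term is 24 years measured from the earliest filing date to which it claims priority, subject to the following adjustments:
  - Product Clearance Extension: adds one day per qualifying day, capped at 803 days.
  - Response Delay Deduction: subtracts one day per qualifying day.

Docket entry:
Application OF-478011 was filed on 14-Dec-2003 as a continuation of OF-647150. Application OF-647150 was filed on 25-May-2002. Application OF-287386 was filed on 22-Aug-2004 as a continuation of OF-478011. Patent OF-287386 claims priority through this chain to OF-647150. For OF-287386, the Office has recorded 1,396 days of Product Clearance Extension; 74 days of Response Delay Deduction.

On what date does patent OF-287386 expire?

May 23, 2028

Earliest priority filing: 25 May 2002.
Base term: 25 May 2002 + 24 years → 25 May 2026.
Product Clearance Extension: 1396 days claimed exceeds the 803-day cap, so +803 days → 5 August 2028.
Response Delay Deduction: −74 days → 23 May 2028.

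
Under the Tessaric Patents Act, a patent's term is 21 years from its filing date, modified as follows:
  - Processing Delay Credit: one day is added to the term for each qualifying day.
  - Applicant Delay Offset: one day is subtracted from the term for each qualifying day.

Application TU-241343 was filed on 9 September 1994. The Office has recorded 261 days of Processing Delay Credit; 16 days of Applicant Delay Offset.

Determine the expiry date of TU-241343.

May 11, 2016

Base term: filing date + 21 years → 9 September 2015.
Processing Delay Credit: +261 days → 27 May 2016.
Applicant Delay Offset: −16 days → 11 May 2016.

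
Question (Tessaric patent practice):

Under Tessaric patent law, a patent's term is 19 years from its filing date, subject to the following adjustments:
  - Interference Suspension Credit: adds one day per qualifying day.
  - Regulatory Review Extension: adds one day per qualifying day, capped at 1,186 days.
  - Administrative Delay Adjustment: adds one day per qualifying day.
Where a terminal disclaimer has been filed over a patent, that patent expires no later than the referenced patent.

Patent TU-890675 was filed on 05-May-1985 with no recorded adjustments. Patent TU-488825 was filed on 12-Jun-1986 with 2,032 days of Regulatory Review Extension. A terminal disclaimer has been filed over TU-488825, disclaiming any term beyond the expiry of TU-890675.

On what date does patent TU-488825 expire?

Natural term of TU-488825:
  Base: filing + 19 years → 12 June 2005.
  Regulatory Review Extension: 2032 days claimed exceeds the 1186-day cap, so +1186 days → 10 September 2008.
Expiry of referenced patent TU-890675:
  Base: filing + 19 years → 5 May 2004.
Terminal disclaimer: TU-488825 expires on the earlier of 10 September 2008 and 5 May 2004.

2004-05-05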